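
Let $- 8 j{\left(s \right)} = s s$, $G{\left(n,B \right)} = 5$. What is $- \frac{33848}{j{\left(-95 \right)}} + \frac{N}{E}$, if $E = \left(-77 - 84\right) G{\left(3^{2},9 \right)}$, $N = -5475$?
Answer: $\frac{53478599}{1453025} \approx 36.805$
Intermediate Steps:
$E = -805$ ($E = \left(-77 - 84\right) 5 = \left(-161\right) 5 = -805$)
$j{\left(s \right)} = - \frac{s^{2}}{8}$ ($j{\left(s \right)} = - \frac{s s}{8} = - \frac{s^{2}}{8}$)
$- \frac{33848}{j{\left(-95 \right)}} + \frac{N}{E} = - \frac{33848}{\left(- \frac{1}{8}\right) \left(-95\right)^{2}} - \frac{5475}{-805} = - \frac{33848}{\left(- \frac{1}{8}\right) 9025} - - \frac{1095}{161} = - \frac{33848}{- \frac{9025}{8}} + \frac{1095}{161} = \left(-33848\right) \left(- \frac{8}{9025}\right) + \frac{1095}{161} = \frac{270784}{9025} + \frac{1095}{161} = \frac{53478599}{1453025}$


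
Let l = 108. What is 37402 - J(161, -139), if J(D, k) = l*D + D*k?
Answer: 42393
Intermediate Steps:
J(D, k) = 108*D + D*k
37402 - J(161, -139) = 37402 - 161*(108 - 139) = 37402 - 161*(-31) = 37402 - 1*(-4991) = 37402 + 4991 = 42393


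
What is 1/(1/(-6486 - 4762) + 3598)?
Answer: 11248/40470303 ≈ 0.00027793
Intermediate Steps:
1/(1/(-6486 - 4762) + 3598) = 1/(1/(-11248) + 3598) = 1/(-1/11248 + 3598) = 1/(40470303/11248) = 11248/40470303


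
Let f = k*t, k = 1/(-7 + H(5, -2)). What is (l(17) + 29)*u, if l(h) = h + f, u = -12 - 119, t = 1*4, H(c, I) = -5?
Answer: -17947/3 ≈ -5982.3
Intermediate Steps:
k = -1/12 (k = 1/(-7 - 5) = 1/(-12) = -1/12 ≈ -0.083333)
t = 4
f = -⅓ (f = -1/12*4 = -⅓ ≈ -0.33333)
u = -131
l(h) = -⅓ + h (l(h) = h - ⅓ = -⅓ + h)
(l(17) + 29)*u = ((-⅓ + 17) + 29)*(-131) = (50/3 + 29)*(-131) = (137/3)*(-131) = -17947/3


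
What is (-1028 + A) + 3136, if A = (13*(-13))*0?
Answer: 2108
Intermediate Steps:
A = 0 (A = -169*0 = 0)
(-1028 + A) + 3136 = (-1028 + 0) + 3136 = -1028 + 3136 = 2108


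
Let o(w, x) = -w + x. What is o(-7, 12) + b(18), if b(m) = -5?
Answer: 14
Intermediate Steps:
o(w, x) = x - w
o(-7, 12) + b(18) = (12 - 1*(-7)) - 5 = (12 + 7) - 5 = 19 - 5 = 14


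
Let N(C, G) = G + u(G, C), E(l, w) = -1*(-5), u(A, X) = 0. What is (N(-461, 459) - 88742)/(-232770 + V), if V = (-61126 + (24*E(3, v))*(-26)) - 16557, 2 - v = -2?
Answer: 6791/24121 ≈ 0.28154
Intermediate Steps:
v = 4 (v = 2 - 1*(-2) = 2 + 2 = 4)
E(l, w) = 5
N(C, G) = G (N(C, G) = G + 0 = G)
V = -80803 (V = (-61126 + (24*5)*(-26)) - 16557 = (-61126 + 120*(-26)) - 16557 = (-61126 - 3120) - 16557 = -64246 - 16557 = -80803)
(N(-461, 459) - 88742)/(-232770 + V) = (459 - 88742)/(-232770 - 80803) = -88283/(-313573) = -88283*(-1/313573) = 6791/24121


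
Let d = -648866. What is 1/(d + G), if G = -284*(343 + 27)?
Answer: -1/753946 ≈ -1.3264e-6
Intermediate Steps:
G = -105080 (G = -284*370 = -105080)
1/(d + G) = 1/(-648866 - 105080) = 1/(-753946) = -1/753946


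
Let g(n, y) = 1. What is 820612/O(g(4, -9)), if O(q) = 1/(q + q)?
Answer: 1641224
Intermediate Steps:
O(q) = 1/(2*q)
820612/O(g(4, -9)) = 820612/(((½)/1)) = 820612/(((½)*1)) = 820612/(½) = 820612*2 = 1641224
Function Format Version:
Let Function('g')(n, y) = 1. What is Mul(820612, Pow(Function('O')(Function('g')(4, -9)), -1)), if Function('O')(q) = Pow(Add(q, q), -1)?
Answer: 1641224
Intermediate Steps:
Function('O')(q) = Mul(Rational(1, 2), Pow(q, -1)) (Function('O')(q) = Pow(Mul(2, q), -1) = Mul(Rational(1, 2), Pow(q, -1)))
Mul(820612, Pow(Function('O')(Function('g')(4, -9)), -1)) = Mul(820612, Pow(Mul(Rational(1, 2), Pow(1, -1)), -1)) = Mul(820612, Pow(Mul(Rational(1, 2), 1), -1)) = Mul(820612, Pow(Rational(1, 2), -1)) = Mul(820612, 2) = 1641224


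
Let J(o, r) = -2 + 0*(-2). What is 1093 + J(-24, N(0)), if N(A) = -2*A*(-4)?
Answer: 1091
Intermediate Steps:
N(A) = 8*A
J(o, r) = -2 (J(o, r) = -2 + 0 = -2)
1093 + J(-24, N(0)) = 1093 - 2 = 1091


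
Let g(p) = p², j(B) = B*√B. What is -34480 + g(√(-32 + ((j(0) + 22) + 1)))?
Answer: -34489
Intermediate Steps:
j(B) = B^(3/2)
-34480 + g(√(-32 + ((j(0) + 22) + 1))) = -34480 + (√(-32 + ((0^(3/2) + 22) + 1)))² = -34480 + (√(-32 + ((0 + 22) + 1)))² = -34480 + (√(-32 + (22 + 1)))² = -34480 + (√(-32 + 23))² = -34480 + (√(-9))² = -34480 + (3*I)² = -34480 - 9 = -34489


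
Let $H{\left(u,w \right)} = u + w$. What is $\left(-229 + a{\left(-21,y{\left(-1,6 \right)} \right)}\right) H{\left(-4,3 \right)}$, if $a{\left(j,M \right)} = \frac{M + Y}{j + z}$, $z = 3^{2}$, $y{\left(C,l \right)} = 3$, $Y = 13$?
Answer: $\frac{691}{3} \approx 230.33$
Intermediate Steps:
$z = 9$
$a{\left(j,M \right)} = \frac{13 + M}{9 + j}$ ($a{\left(j,M \right)} = \frac{M + 13}{j + 9} = \frac{13 + M}{9 + j}$)
$\left(-229 + a{\left(-21,y{\left(-1,6 \right)} \right)}\right) H{\left(-4,3 \right)} = \left(-229 + \frac{13 + 3}{9 - 21}\right) \left(-4 + 3\right) = \left(-229 + \frac{1}{-12} \cdot 16\right) \left(-1\right) = \left(-229 - \frac{4}{3}\right) \left(-1\right) = \left(- \frac{691}{3}\right) \left(-1\right) = \frac{691}{3}$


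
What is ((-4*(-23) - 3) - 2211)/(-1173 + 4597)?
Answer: -1061/1712 ≈ -0.61974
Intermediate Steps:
((-4*(-23) - 3) - 2211)/(-1173 + 4597) = ((92 - 3) - 2211)/3424 = (89 - 2211)*(1/3424) = -2122*1/3424 = -1061/1712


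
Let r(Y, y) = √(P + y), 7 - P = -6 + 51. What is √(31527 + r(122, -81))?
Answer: √(31527 + I*√119) ≈ 177.56 + 0.031*I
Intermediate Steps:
P = -38 (P = 7 - (-6 + 51) = 7 - 1*45 = 7 - 45 = -38)
r(Y, y) = √(-38 + y)
√(31527 + r(122, -81)) = √(31527 + √(-38 - 81)) = √(31527 + √(-119)) = √(31527 + I*√119)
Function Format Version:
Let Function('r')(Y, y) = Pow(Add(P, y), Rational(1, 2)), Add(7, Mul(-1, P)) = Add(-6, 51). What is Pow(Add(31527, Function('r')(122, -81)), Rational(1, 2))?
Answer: Pow(Add(31527, Mul(I, Pow(119, Rational(1, 2)))), Rational(1, 2)) ≈ Add(177.56, Mul(0.031, I))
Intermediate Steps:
P = -38 (P = Add(7, Mul(-1, Add(-6, 51))) = Add(7, Mul(-1, 45)) = Add(7, -45) = -38)
Function('r')(Y, y) = Pow(Add(-38, y), Rational(1, 2))
Pow(Add(31527, Function('r')(122, -81)), Rational(1, 2)) = Pow(Add(31527, Pow(Add(-38, -81), Rational(1, 2))), Rational(1, 2)) = Pow(Add(31527, Pow(-119, Rational(1, 2))), Rational(1, 2)) = Pow(Add(31527, Mul(I, Pow(119, Rational(1, 2)))), Rational(1, 2))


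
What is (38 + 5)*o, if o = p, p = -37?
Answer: -1591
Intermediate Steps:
o = -37
(38 + 5)*o = (38 + 5)*(-37) = 43*(-37) = -1591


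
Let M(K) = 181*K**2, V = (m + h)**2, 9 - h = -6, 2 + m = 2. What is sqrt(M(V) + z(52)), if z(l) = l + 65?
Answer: 3*sqrt(1018138) ≈ 3027.1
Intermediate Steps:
m = 0 (m = -2 + 2 = 0)
h = 15 (h = 9 - 1*(-6) = 9 + 6 = 15)
V = 225 (V = (0 + 15)**2 = 15**2 = 225)
z(l) = 65 + l
sqrt(M(V) + z(52)) = sqrt(181*225**2 + (65 + 52)) = sqrt(181*50625 + 117) = sqrt(9163125 + 117) = sqrt(9163242) = 3*sqrt(1018138)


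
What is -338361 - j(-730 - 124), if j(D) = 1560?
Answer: -339921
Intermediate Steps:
-338361 - j(-730 - 124) = -338361 - 1*1560 = -338361 - 1560 = -339921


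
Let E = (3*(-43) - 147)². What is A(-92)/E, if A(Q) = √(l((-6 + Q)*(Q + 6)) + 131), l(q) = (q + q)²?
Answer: √284124867/76176 ≈ 0.22128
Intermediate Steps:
E = 76176 (E = (-129 - 147)² = (-276)² = 76176)
l(q) = 4*q² (l(q) = (2*q)² = 4*q²)
A(Q) = √(131 + 4*(-6 + Q)²*(6 + Q)²) (A(Q) = √(4*((-6 + Q)*(Q + 6))² + 131) = √(4*((-6 + Q)*(6 + Q))² + 131) = √(4*((-6 + Q)²*(6 + Q)²) + 131) = √(4*(-6 + Q)²*(6 + Q)² + 131) = √(131 + 4*(-6 + Q)²*(6 + Q)²))
A(-92)/E = √(131 + 4*(-36 + (-92)²)²)/76176 = √(131 + 4*(-36 + 8464)²)*(1/76176) = √(131 + 4*8428²)*(1/76176) = √(131 + 4*71031184)*(1/76176) = √(131 + 284124736)*(1/76176) = √284124867*(1/76176) = √284124867/76176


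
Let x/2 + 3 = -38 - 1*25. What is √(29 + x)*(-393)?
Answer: -393*I*√103 ≈ -3988.5*I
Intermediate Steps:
x = -132 (x = -6 + 2*(-38 - 1*25) = -6 + 2*(-38 - 25) = -6 + 2*(-63) = -6 - 126 = -132)
√(29 + x)*(-393) = √(29 - 132)*(-393) = √(-103)*(-393) = (I*√103)*(-393) = -393*I*√103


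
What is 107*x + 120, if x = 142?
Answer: 15314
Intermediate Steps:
107*x + 120 = 107*142 + 120 = 15194 + 120 = 15314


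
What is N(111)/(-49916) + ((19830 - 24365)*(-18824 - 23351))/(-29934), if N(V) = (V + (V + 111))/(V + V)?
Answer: -9547115150401/1494185544 ≈ -6389.5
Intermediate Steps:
N(V) = (111 + 2*V)/(2*V) (N(V) = (V + (111 + V))/((2*V)) = (111 + 2*V)*(1/(2*V)) = (111 + 2*V)/(2*V))
N(111)/(-49916) + ((19830 - 24365)*(-18824 - 23351))/(-29934) = ((111/2 + 111)/111)/(-49916) + ((19830 - 24365)*(-18824 - 23351))/(-29934) = ((1/111)*(333/2))*(-1/49916) - 4535*(-42175)*(-1/29934) = (3/2)*(-1/49916) + 191263625*(-1/29934) = -3/99832 - 191263625/29934 = -9547115150401/1494185544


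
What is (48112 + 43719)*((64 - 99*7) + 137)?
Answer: -45180852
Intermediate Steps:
(48112 + 43719)*((64 - 99*7) + 137) = 91831*((64 - 693) + 137) = 91831*(-629 + 137) = 91831*(-492) = -45180852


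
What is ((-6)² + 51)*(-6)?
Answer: -522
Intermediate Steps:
((-6)² + 51)*(-6) = (36 + 51)*(-6) = 87*(-6) = -522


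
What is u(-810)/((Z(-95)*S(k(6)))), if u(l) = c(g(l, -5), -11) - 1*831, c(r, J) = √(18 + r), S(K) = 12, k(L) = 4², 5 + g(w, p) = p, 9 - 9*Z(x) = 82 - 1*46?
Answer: 277/12 - √2/18 ≈ 23.005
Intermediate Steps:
Z(x) = -3 (Z(x) = 1 - (82 - 1*46)/9 = 1 - (82 - 46)/9 = 1 - ⅑*36 = 1 - 4 = -3)
g(w, p) = -5 + p
k(L) = 16
u(l) = -831 + 2*√2 (u(l) = √(18 + (-5 - 5)) - 1*831 = √(18 - 10) - 831 = √8 - 831 = 2*√2 - 831 = -831 + 2*√2)
u(-810)/((Z(-95)*S(k(6)))) = (-831 + 2*√2)/((-3*12)) = (-831 + 2*√2)/(-36) = (-831 + 2*√2)*(-1/36) = 277/12 - √2/18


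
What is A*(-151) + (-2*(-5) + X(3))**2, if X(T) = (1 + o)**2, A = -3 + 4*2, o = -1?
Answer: -655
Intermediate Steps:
A = 5 (A = -3 + 8 = 5)
X(T) = 0 (X(T) = (1 - 1)**2 = 0**2 = 0)
A*(-151) + (-2*(-5) + X(3))**2 = 5*(-151) + (-2*(-5) + 0)**2 = -755 + (10 + 0)**2 = -755 + 10**2 = -755 + 100 = -655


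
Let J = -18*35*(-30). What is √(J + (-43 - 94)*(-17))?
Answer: √21229 ≈ 145.70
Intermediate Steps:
J = 18900 (J = -630*(-30) = 18900)
√(J + (-43 - 94)*(-17)) = √(18900 + (-43 - 94)*(-17)) = √(18900 - 137*(-17)) = √(18900 + 2329) = √21229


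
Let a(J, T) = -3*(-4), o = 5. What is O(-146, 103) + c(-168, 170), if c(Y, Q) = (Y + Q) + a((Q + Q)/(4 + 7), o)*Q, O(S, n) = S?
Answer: 1896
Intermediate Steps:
a(J, T) = 12
c(Y, Q) = Y + 13*Q (c(Y, Q) = (Y + Q) + 12*Q = (Q + Y) + 12*Q = Y + 13*Q)
O(-146, 103) + c(-168, 170) = -146 + (-168 + 13*170) = -146 + (-168 + 2210) = -146 + 2042 = 1896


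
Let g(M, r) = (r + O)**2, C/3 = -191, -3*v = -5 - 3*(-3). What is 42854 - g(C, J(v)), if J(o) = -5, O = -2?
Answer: 42805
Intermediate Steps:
v = -4/3 (v = -(-5 - 3*(-3))/3 = -(-5 + 9)/3 = -1/3*4 = -4/3 ≈ -1.3333)
C = -573 (C = 3*(-191) = -573)
g(M, r) = (-2 + r)**2 (g(M, r) = (r - 2)**2 = (-2 + r)**2)
42854 - g(C, J(v)) = 42854 - (-2 - 5)**2 = 42854 - 1*(-7)**2 = 42854 - 1*49 = 42854 - 49 = 42805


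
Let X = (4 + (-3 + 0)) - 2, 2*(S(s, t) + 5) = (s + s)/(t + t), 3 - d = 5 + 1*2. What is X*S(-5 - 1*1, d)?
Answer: 17/4 ≈ 4.2500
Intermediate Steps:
d = -4 (d = 3 - (5 + 1*2) = 3 - (5 + 2) = 3 - 1*7 = 3 - 7 = -4)
S(s, t) = -5 + s/(2*t) (S(s, t) = -5 + ((s + s)/(t + t))/2 = -5 + ((2*s)/((2*t)))/2 = -5 + ((2*s)*(1/(2*t)))/2 = -5 + (s/t)/2 = -5 + s/(2*t))
X = -1 (X = (4 - 3) - 2 = 1 - 2 = -1)
X*S(-5 - 1*1, d) = -(-5 + (1/2)*(-5 - 1*1)/(-4)) = -(-5 + (1/2)*(-5 - 1)*(-1/4)) = -(-5 + (1/2)*(-6)*(-1/4)) = -(-5 + 3/4) = -1*(-17/4) = 17/4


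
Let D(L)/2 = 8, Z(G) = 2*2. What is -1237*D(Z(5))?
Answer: -19792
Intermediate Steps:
Z(G) = 4
D(L) = 16 (D(L) = 2*8 = 16)
-1237*D(Z(5)) = -1237*16 = -19792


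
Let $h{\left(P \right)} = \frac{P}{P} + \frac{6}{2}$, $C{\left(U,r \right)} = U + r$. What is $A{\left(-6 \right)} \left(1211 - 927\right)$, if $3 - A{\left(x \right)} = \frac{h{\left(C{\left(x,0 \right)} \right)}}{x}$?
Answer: $\frac{3124}{3} \approx 1041.3$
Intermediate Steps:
$h{\left(P \right)} = 4$ ($h{\left(P \right)} = 1 + 6 \cdot \frac{1}{2} = 1 + 3 = 4$)
$A{\left(x \right)} = 3 - \frac{4}{x}$
$A{\left(-6 \right)} \left(1211 - 927\right) = \left(3 - \frac{4}{-6}\right) \left(1211 - 927\right) = \left(3 - - \frac{2}{3}\right) 284 = \left(3 + \frac{2}{3}\right) 284 = \frac{11}{3} \cdot 284 = \frac{3124}{3}$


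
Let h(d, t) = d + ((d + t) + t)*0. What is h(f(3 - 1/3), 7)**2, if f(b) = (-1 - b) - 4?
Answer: 529/9 ≈ 58.778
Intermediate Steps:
f(b) = -5 - b
h(d, t) = d (h(d, t) = d + (d + 2*t)*0 = d + 0 = d)
h(f(3 - 1/3), 7)**2 = (-5 - (3 - 1/3))**2 = (-5 - 1*8/3)**2 = (-5 - 8/3)**2 = (-23/3)**2 = 529/9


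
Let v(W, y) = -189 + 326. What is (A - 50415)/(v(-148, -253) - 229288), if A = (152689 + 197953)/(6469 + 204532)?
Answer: 10637264773/48351090151 ≈ 0.22000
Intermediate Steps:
v(W, y) = 137
A = 350642/211001 ≈ 1.6618
(A - 50415)/(v(-148, -253) - 229288) = (350642/211001 - 50415)/(137 - 229288) = -10637264773/211001/(-229151) = -10637264773/211001*(-1/229151) = 10637264773/48351090151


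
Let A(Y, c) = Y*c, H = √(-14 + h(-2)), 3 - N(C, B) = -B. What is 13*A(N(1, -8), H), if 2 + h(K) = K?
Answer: -195*I*√2 ≈ -275.77*I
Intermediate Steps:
N(C, B) = 3 + B (N(C, B) = 3 - (-1)*B = 3 + B)
h(K) = -2 + K
H = 3*I*√2 (H = √(-14 + (-2 - 2)) = √(-14 - 4) = √(-18) = 3*I*√2 ≈ 4.2426*I)
13*A(N(1, -8), H) = 13*((3 - 8)*(3*I*√2)) = 13*(-15*I*√2) = -195*I*√2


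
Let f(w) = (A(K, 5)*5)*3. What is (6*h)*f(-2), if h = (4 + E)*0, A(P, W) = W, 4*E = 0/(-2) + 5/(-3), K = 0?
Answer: 0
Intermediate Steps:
E = -5/12 (E = (0/(-2) + 5/(-3))/4 = (0*(-½) + 5*(-⅓))/4 = (0 - 5/3)/4 = (¼)*(-5/3) = -5/12 ≈ -0.41667)
h = 0 (h = (4 - 5/12)*0 = (43/12)*0 = 0)
f(w) = 75 (f(w) = (5*5)*3 = 25*3 = 75)
(6*h)*f(-2) = (6*0)*75 = 0*75 = 0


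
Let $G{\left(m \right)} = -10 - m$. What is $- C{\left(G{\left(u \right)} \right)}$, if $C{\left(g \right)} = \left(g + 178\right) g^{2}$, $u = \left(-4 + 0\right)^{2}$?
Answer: $-102752$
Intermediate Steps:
$u = 16$ ($u = \left(-4\right)^{2} = 16$)
$C{\left(g \right)} = g^{2} \left(178 + g\right)$ ($C{\left(g \right)} = \left(178 + g\right) g^{2} = g^{2} \left(178 + g\right)$)
$- C{\left(G{\left(u \right)} \right)} = - \left(-10 - 16\right)^{2} \left(178 - 26\right) = - \left(-26\right)^{2} \left(178 - 26\right) = - 676 \cdot 152 = \left(-1\right) 102752 = -102752$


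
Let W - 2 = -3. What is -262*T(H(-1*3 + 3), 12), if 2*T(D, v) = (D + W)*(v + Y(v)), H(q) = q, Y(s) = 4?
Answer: 2096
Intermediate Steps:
W = -1 (W = 2 - 3 = -1)
T(D, v) = (-1 + D)*(4 + v)/2 (T(D, v) = ((D - 1)*(v + 4))/2 = ((-1 + D)*(4 + v))/2 = (-1 + D)*(4 + v)/2)
-262*T(H(-1*3 + 3), 12) = -262*(-2 + 2*(-1*3 + 3) - 1/2*12 + (1/2)*(-1*3 + 3)*12) = -262*(-2 + 2*(-3 + 3) - 6 + (1/2)*(-3 + 3)*12) = -262*(-2 + 2*0 - 6 + (1/2)*0*12) = -262*(-2 + 0 - 6 + 0) = -262*(-8) = 2096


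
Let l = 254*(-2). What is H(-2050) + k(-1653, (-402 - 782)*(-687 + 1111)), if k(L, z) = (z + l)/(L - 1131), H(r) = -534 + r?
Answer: -557611/232 ≈ -2403.5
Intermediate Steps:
l = -508
k(L, z) = (-508 + z)/(-1131 + L) (k(L, z) = (z - 508)/(L - 1131) = (-508 + z)/(-1131 + L))
H(-2050) + k(-1653, (-402 - 782)*(-687 + 1111)) = (-534 - 2050) + (-508 + (-402 - 782)*(-687 + 1111))/(-1131 - 1653) = -2584 + (-508 - 1184*424)/(-2784) = -2584 - (-508 - 502016)/2784 = -2584 - 1/2784*(-502524) = -2584 + 41877/232 = -557611/232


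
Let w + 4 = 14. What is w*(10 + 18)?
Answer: 280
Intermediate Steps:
w = 10 (w = -4 + 14 = 10)
w*(10 + 18) = 10*(10 + 18) = 10*28 = 280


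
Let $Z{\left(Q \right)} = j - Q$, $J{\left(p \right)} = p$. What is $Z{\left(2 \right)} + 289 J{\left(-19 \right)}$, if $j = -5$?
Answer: $-5498$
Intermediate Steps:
$Z{\left(Q \right)} = -5 - Q$
$Z{\left(2 \right)} + 289 J{\left(-19 \right)} = \left(-5 - 2\right) + 289 \left(-19\right) = \left(-5 - 2\right) - 5491 = -7 - 5491 = -5498$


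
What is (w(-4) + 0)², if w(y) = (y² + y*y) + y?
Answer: 784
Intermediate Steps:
w(y) = y + 2*y² (w(y) = (y² + y²) + y = 2*y² + y = y + 2*y²)
(w(-4) + 0)² = (-4*(1 + 2*(-4)) + 0)² = (-4*(1 - 8) + 0)² = (-4*(-7) + 0)² = (28 + 0)² = 28² = 784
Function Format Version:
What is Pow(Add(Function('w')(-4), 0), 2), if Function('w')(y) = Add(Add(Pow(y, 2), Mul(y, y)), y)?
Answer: 784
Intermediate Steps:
Function('w')(y) = Add(y, Mul(2, Pow(y, 2))) (Function('w')(y) = Add(Add(Pow(y, 2), Pow(y, 2)), y) = Add(Mul(2, Pow(y, 2)), y) = Add(y, Mul(2, Pow(y, 2))))
Pow(Add(Function('w')(-4), 0), 2) = Pow(Add(Mul(-4, Add(1, Mul(2, -4))), 0), 2) = Pow(Add(Mul(-4, Add(1, -8)), 0), 2) = Pow(Add(Mul(-4, -7), 0), 2) = Pow(Add(28, 0), 2) = Pow(28, 2) = 784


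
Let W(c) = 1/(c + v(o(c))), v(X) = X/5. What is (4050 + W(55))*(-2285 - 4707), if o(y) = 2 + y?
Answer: -2350369540/83 ≈ -2.8318e+7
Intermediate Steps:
v(X) = X/5 (v(X) = X*(⅕) = X/5)
W(c) = 1/(⅖ + 6*c/5) (W(c) = 1/(c + (2 + c)/5) = 1/(c + (⅖ + c/5)) = 1/(⅖ + 6*c/5))
(4050 + W(55))*(-2285 - 4707) = (4050 + 5/(2*(1 + 3*55)))*(-2285 - 4707) = (4050 + 5/(2*(1 + 165)))*(-6992) = (4050 + (5/2)/166)*(-6992) = (4050 + (5/2)*(1/166))*(-6992) = (4050 + 5/332)*(-6992) = (1344605/332)*(-6992) = -2350369540/83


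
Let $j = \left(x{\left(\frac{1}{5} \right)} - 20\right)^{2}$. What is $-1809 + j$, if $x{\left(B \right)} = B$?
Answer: $- \frac{35424}{25} \approx -1417.0$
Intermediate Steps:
$j = \frac{9801}{25}$ ($j = \left(\frac{1}{5} - 20\right)^{2} = \left(- \frac{99}{5}\right)^{2} = \frac{9801}{25} \approx 392.04$)
$-1809 + j = -1809 + \frac{9801}{25} = - \frac{35424}{25}$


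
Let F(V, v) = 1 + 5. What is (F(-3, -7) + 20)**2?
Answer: 676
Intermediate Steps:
F(V, v) = 6
(F(-3, -7) + 20)**2 = (6 + 20)**2 = 26**2 = 676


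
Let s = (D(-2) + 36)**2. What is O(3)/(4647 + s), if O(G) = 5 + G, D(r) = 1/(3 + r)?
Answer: 1/752 ≈ 0.0013298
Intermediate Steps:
s = 1369 (s = (1/(3 - 2) + 36)**2 = (1/1 + 36)**2 = (1 + 36)**2 = 37**2 = 1369)
O(3)/(4647 + s) = (5 + 3)/(4647 + 1369) = 8/6016 = 8*(1/6016) = 1/752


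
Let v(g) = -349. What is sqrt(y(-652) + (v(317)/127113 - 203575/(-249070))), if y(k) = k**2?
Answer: sqrt(17044285247655950788115934)/6332006982 ≈ 652.00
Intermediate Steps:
sqrt(y(-652) + (v(317)/127113 - 203575/(-249070))) = sqrt((-652)**2 + (-349/127113 - 203575/(-249070))) = sqrt(425104 + (-349*1/127113 - 203575*(-1/249070))) = sqrt(425104 + (-349/127113 + 40715/49814)) = sqrt(425104 + 5158020709/6332006982) = sqrt(2691766654096837/6332006982) = sqrt(17044285247655950788115934)/6332006982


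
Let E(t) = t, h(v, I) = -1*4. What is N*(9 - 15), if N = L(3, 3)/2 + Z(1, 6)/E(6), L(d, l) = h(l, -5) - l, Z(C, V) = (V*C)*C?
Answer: 15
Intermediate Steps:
h(v, I) = -4
Z(C, V) = V*C² (Z(C, V) = (C*V)*C = V*C²)
L(d, l) = -4 - l
N = -5/2 (N = (-4 - 1*3)/2 + (6*1²)/6 = (-4 - 3)*(½) + (6*1)*(⅙) = -7*½ + 6*(⅙) = -7/2 + 1 = -5/2 ≈ -2.5000)
N*(9 - 15) = -5*(9 - 15)/2 = -5/2*(-6) = 15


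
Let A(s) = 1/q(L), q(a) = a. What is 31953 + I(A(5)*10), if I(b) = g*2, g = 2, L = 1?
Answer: 31957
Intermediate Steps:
A(s) = 1 (A(s) = 1/1 = 1)
I(b) = 4 (I(b) = 2*2 = 4)
31953 + I(A(5)*10) = 31953 + 4 = 31957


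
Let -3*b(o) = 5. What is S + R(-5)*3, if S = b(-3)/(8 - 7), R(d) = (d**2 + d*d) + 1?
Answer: 454/3 ≈ 151.33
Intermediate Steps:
b(o) = -5/3 (b(o) = -1/3*5 = -5/3)
R(d) = 1 + 2*d**2 (R(d) = (d**2 + d**2) + 1 = 2*d**2 + 1 = 1 + 2*d**2)
S = -5/3 (S = -5/(3*(8 - 7)) = -5/3/1 = -5/3*1 = -5/3 ≈ -1.6667)
S + R(-5)*3 = -5/3 + (1 + 2*(-5)**2)*3 = -5/3 + (1 + 2*25)*3 = -5/3 + (1 + 50)*3 = -5/3 + 51*3 = -5/3 + 153 = 454/3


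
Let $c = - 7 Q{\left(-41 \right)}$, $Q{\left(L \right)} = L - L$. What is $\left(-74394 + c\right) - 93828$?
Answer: $-168222$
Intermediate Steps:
$Q{\left(L \right)} = 0$
$c = 0$ ($c = \left(-7\right) 0 = 0$)
$\left(-74394 + c\right) - 93828 = \left(-74394 + 0\right) - 93828 = -74394 - 93828 = -168222$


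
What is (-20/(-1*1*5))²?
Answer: 16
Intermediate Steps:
(-20/(-1*1*5))² = (-20/((-1*5)))² = (-20/(-5))² = (-20*(-⅕))² = 4² = 16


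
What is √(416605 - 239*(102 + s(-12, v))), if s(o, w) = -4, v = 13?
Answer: 237*√7 ≈ 627.04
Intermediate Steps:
√(416605 - 239*(102 + s(-12, v))) = √(416605 - 239*(102 - 4)) = √(416605 - 239*98) = √(416605 - 23422) = √393183 = 237*√7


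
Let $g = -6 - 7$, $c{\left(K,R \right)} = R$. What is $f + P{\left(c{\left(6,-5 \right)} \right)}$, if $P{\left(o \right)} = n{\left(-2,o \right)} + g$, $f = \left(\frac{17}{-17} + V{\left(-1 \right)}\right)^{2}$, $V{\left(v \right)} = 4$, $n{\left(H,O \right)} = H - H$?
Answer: $-4$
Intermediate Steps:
$n{\left(H,O \right)} = 0$
$g = -13$
$f = 9$ ($f = \left(\frac{17}{-17} + 4\right)^{2} = \left(17 \left(- \frac{1}{17}\right) + 4\right)^{2} = \left(-1 + 4\right)^{2} = 3^{2} = 9$)
$P{\left(o \right)} = -13$ ($P{\left(o \right)} = 0 - 13 = -13$)
$f + P{\left(c{\left(6,-5 \right)} \right)} = 9 - 13 = -4$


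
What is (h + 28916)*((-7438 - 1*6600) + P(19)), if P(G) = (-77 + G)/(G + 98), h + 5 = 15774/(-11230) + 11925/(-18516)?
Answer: -45710076811492974/112631285 ≈ -4.0584e+8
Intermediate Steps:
h = -244277089/34655780 (h = -5 + (15774/(-11230) + 11925/(-18516)) = -5 + (15774*(-1/11230) + 11925*(-1/18516)) = -5 + (-7887/5615 - 3975/6172) = -5 - 70998189/34655780 = -244277089/34655780 ≈ -7.0487)
P(G) = (-77 + G)/(98 + G)
(h + 28916)*((-7438 - 1*6600) + P(19)) = (-244277089/34655780 + 28916)*((-7438 - 1*6600) + (-77 + 19)/(98 + 19)) = 1001862257391*((-7438 - 6600) - 58/117)/34655780 = 1001862257391*(-14038 + (1/117)*(-58))/34655780 = 1001862257391*(-14038 - 58/117)/34655780 = (1001862257391/34655780)*(-1642504/117) = -45710076811492974/112631285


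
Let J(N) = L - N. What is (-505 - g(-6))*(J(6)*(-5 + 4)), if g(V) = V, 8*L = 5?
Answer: -21457/8 ≈ -2682.1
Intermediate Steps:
L = 5/8 (L = (⅛)*5 = 5/8 ≈ 0.62500)
J(N) = 5/8 - N
(-505 - g(-6))*(J(6)*(-5 + 4)) = (-505 - 1*(-6))*((5/8 - 1*6)*(-5 + 4)) = (-505 + 6)*((5/8 - 6)*(-1)) = -(-21457)*(-1)/8 = -499*43/8 = -21457/8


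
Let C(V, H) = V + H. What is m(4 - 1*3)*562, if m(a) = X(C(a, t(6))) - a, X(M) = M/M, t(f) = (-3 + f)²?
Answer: 0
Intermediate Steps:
C(V, H) = H + V
X(M) = 1
m(a) = 1 - a
m(4 - 1*3)*562 = (1 - (4 - 1*3))*562 = (1 - (4 - 3))*562 = (1 - 1*1)*562 = (1 - 1)*562 = 0*562 = 0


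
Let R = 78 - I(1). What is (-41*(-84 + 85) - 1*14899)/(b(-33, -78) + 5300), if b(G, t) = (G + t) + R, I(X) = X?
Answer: -7470/2633 ≈ -2.8371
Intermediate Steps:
R = 77 (R = 78 - 1*1 = 78 - 1 = 77)
b(G, t) = 77 + G + t (b(G, t) = (G + t) + 77 = 77 + G + t)
(-41*(-84 + 85) - 1*14899)/(b(-33, -78) + 5300) = (-41*(-84 + 85) - 1*14899)/((77 - 33 - 78) + 5300) = (-41*1 - 14899)/(-34 + 5300) = (-41 - 14899)/5266 = -14940*1/5266 = -7470/2633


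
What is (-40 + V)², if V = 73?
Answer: 1089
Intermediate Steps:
(-40 + V)² = (-40 + 73)² = 33² = 1089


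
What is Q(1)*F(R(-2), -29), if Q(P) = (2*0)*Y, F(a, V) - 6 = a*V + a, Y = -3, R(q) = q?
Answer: 0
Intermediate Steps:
F(a, V) = 6 + a + V*a (F(a, V) = 6 + (a*V + a) = 6 + (V*a + a) = 6 + (a + V*a) = 6 + a + V*a)
Q(P) = 0 (Q(P) = (2*0)*(-3) = 0*(-3) = 0)
Q(1)*F(R(-2), -29) = 0*(6 - 2 - 29*(-2)) = 0*(6 - 2 + 58) = 0*62 = 0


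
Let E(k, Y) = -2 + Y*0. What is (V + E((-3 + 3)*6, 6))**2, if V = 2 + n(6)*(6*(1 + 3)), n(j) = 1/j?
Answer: 16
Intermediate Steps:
n(j) = 1/j
E(k, Y) = -2 (E(k, Y) = -2 + 0 = -2)
V = 6 (V = 2 + (6*(1 + 3))/6 = 2 + (6*4)/6 = 2 + (1/6)*24 = 2 + 4 = 6)
(V + E((-3 + 3)*6, 6))**2 = (6 - 2)**2 = 4**2 = 16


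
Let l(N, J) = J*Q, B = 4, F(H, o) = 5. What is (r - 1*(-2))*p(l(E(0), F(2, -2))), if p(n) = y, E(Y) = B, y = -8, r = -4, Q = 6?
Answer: 16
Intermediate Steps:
E(Y) = 4
l(N, J) = 6*J (l(N, J) = J*6 = 6*J)
p(n) = -8
(r - 1*(-2))*p(l(E(0), F(2, -2))) = (-4 - 1*(-2))*(-8) = (-4 + 2)*(-8) = -2*(-8) = 16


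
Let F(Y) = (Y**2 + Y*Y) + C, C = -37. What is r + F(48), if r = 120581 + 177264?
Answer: 302416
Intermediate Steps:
F(Y) = -37 + 2*Y**2 (F(Y) = (Y**2 + Y*Y) - 37 = (Y**2 + Y**2) - 37 = 2*Y**2 - 37 = -37 + 2*Y**2)
r = 297845
r + F(48) = 297845 + (-37 + 2*48**2) = 297845 + (-37 + 2*2304) = 297845 + (-37 + 4608) = 297845 + 4571 = 302416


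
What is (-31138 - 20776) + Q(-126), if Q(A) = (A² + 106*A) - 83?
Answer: -49477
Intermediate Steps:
Q(A) = -83 + A² + 106*A
(-31138 - 20776) + Q(-126) = (-31138 - 20776) + (-83 + (-126)² + 106*(-126)) = -51914 + (-83 + 15876 - 13356) = -51914 + 2437 = -49477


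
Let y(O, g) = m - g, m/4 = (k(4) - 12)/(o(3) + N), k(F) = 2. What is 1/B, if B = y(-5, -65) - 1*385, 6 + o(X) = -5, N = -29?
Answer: -1/319 ≈ -0.0031348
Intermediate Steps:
o(X) = -11 (o(X) = -6 - 5 = -11)
m = 1 (m = 4*((2 - 12)/(-11 - 29)) = 4*(-10/(-40)) = 4*(-10*(-1/40)) = 4*(¼) = 1)
y(O, g) = 1 - g
B = -319 (B = (1 - 1*(-65)) - 1*385 = (1 + 65) - 385 = 66 - 385 = -319)
1/B = 1/(-319) = -1/319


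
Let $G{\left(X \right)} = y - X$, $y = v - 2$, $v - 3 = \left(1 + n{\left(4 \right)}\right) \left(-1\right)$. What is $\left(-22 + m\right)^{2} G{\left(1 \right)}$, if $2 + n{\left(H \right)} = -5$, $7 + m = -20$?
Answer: $14406$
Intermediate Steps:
$m = -27$ ($m = -7 - 20 = -27$)
$n{\left(H \right)} = -7$ ($n{\left(H \right)} = -2 - 5 = -7$)
$v = 9$ ($v = 3 + \left(1 - 7\right) \left(-1\right) = 3 - -6 = 3 + 6 = 9$)
$y = 7$ ($y = 9 - 2 = 7$)
$G{\left(X \right)} = 7 - X$
$\left(-22 + m\right)^{2} G{\left(1 \right)} = \left(-22 - 27\right)^{2} \left(7 - 1\right) = \left(-49\right)^{2} \left(7 - 1\right) = 2401 \cdot 6 = 14406$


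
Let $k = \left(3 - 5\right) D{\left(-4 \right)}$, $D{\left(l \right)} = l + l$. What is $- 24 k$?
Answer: $-384$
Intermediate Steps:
$D{\left(l \right)} = 2 l$
$k = 16$ ($k = \left(3 - 5\right) 2 \left(-4\right) = \left(-2\right) \left(-8\right) = 16$)
$- 24 k = \left(-24\right) 16 = -384$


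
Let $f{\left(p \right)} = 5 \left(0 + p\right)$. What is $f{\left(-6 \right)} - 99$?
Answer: $-129$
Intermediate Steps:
$f{\left(p \right)} = 5 p$
$f{\left(-6 \right)} - 99 = 5 \left(-6\right) - 99 = -30 - 99 = -129$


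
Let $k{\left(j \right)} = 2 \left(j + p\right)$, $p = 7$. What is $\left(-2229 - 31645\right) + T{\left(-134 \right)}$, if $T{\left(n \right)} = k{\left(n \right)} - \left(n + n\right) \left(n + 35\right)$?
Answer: $-60660$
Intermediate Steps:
$k{\left(j \right)} = 14 + 2 j$ ($k{\left(j \right)} = 2 \left(j + 7\right) = 2 \left(7 + j\right) = 14 + 2 j$)
$T{\left(n \right)} = 14 + 2 n - 2 n \left(35 + n\right)$ ($T{\left(n \right)} = \left(14 + 2 n\right) - \left(n + n\right) \left(n + 35\right) = \left(14 + 2 n\right) - 2 n \left(35 + n\right) = 14 + 2 n - 2 n \left(35 + n\right)$)
$\left(-2229 - 31645\right) + T{\left(-134 \right)} = \left(-2229 - 31645\right) - \left(-9126 + 35912\right) = -33874 + \left(14 + 9112 - 35912\right) = -33874 - 26786 = -60660$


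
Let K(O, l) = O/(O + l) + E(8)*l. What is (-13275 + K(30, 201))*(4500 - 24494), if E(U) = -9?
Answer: 23222191252/77 ≈ 3.0159e+8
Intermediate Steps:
K(O, l) = -9*l + O/(O + l) (K(O, l) = O/(O + l) - 9*l = -9*l + O/(O + l))
(-13275 + K(30, 201))*(4500 - 24494) = (-13275 + (30 - 9*201² - 9*30*201)/(30 + 201))*(4500 - 24494) = (-13275 + (30 - 9*40401 - 54270)/231)*(-19994) = (-13275 + (30 - 363609 - 54270)/231)*(-19994) = (-13275 + (1/231)*(-417849))*(-19994) = (-13275 - 139283/77)*(-19994) = -1161458/77*(-19994) = 23222191252/77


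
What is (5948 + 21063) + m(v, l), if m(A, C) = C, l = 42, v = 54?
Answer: 27053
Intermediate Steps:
(5948 + 21063) + m(v, l) = (5948 + 21063) + 42 = 27011 + 42 = 27053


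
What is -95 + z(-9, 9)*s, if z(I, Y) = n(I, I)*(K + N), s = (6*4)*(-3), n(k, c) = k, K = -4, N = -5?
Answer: -5927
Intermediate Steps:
s = -72 (s = 24*(-3) = -72)
z(I, Y) = -9*I (z(I, Y) = I*(-4 - 5) = I*(-9) = -9*I)
-95 + z(-9, 9)*s = -95 - 9*(-9)*(-72) = -95 + 81*(-72) = -95 - 5832 = -5927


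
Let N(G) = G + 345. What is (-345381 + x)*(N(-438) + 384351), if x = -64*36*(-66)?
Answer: -74283603786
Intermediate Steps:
x = 152064 (x = -2304*(-66) = 152064)
N(G) = 345 + G
(-345381 + x)*(N(-438) + 384351) = (-345381 + 152064)*((345 - 438) + 384351) = -193317*(-93 + 384351) = -193317*384258 = -74283603786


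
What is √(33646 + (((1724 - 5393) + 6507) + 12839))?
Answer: √49323 ≈ 222.09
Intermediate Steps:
√(33646 + (((1724 - 5393) + 6507) + 12839)) = √(33646 + ((-3669 + 6507) + 12839)) = √(33646 + (2838 + 12839)) = √(33646 + 15677) = √49323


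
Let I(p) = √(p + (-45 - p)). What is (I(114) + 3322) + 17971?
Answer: 21293 + 3*I*√5 ≈ 21293.0 + 6.7082*I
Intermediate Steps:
I(p) = 3*I*√5 (I(p) = √(-45) = 3*I*√5)
(I(114) + 3322) + 17971 = (3*I*√5 + 3322) + 17971 = (3322 + 3*I*√5) + 17971 = 21293 + 3*I*√5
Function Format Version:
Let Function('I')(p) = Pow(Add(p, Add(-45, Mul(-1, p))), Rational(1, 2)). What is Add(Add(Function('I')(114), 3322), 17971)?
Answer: Add(21293, Mul(3, I, Pow(5, Rational(1, 2)))) ≈ Add(21293., Mul(6.7082, I))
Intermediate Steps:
Function('I')(p) = Mul(3, I, Pow(5, Rational(1, 2))) (Function('I')(p) = Pow(-45, Rational(1, 2)) = Mul(3, I, Pow(5, Rational(1, 2))))
Add(Add(Function('I')(114), 3322), 17971) = Add(Add(Mul(3, I, Pow(5, Rational(1, 2))), 3322), 17971) = Add(Add(3322, Mul(3, I, Pow(5, Rational(1, 2)))), 17971) = Add(21293, Mul(3, I, Pow(5, Rational(1, 2))))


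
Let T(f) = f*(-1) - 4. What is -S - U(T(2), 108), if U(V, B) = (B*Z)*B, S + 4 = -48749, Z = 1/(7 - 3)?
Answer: 45837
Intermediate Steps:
T(f) = -4 - f (T(f) = -f - 4 = -4 - f)
Z = 1/4 ≈ 0.25000
S = -48753 (S = -4 - 48749 = -48753)
U(V, B) = B**2/4 (U(V, B) = (B*(1/4))*B = (B/4)*B = B**2/4)
-S - U(T(2), 108) = -1*(-48753) - 108**2/4 = 48753 - 11664/4 = 48753 - 1*2916 = 48753 - 2916 = 45837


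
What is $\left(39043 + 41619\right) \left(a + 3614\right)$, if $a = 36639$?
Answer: $3246887486$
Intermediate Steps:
$\left(39043 + 41619\right) \left(a + 3614\right) = \left(39043 + 41619\right) \left(36639 + 3614\right) = 80662 \cdot 40253 = 3246887486$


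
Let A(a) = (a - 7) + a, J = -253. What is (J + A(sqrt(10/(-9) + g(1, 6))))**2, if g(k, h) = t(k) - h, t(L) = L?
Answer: 608180/9 - 1040*I*sqrt(55)/3 ≈ 67576.0 - 2570.9*I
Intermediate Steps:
g(k, h) = k - h
A(a) = -7 + 2*a (A(a) = (-7 + a) + a = -7 + 2*a)
(J + A(sqrt(10/(-9) + g(1, 6))))**2 = (-253 + (-7 + 2*sqrt(10/(-9) + (1 - 1*6))))**2 = (-253 + (-7 + 2*sqrt(10*(-1/9) + (1 - 6))))**2 = (-253 + (-7 + 2*sqrt(-10/9 - 5)))**2 = (-253 + (-7 + 2*sqrt(-55/9)))**2 = (-253 + (-7 + 2*(I*sqrt(55)/3)))**2 = (-253 + (-7 + 2*I*sqrt(55)/3))**2 = (-260 + 2*I*sqrt(55)/3)**2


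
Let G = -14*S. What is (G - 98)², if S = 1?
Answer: 12544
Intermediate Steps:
G = -14 (G = -14*1 = -14)
(G - 98)² = (-14 - 98)² = (-112)² = 12544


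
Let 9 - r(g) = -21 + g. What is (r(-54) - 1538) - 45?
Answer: -1499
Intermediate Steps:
r(g) = 30 - g (r(g) = 9 - (-21 + g) = 9 + (21 - g) = 30 - g)
(r(-54) - 1538) - 45 = ((30 - 1*(-54)) - 1538) - 45 = ((30 + 54) - 1538) - 45 = (84 - 1538) - 45 = -1454 - 45 = -1499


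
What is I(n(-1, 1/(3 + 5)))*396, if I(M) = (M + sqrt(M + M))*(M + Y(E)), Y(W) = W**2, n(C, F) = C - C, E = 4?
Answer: 0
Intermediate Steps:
n(C, F) = 0
I(M) = (16 + M)*(M + sqrt(2)*sqrt(M)) (I(M) = (M + sqrt(M + M))*(M + 4**2) = (M + sqrt(2*M))*(M + 16) = (M + sqrt(2)*sqrt(M))*(16 + M) = (16 + M)*(M + sqrt(2)*sqrt(M)))
I(n(-1, 1/(3 + 5)))*396 = (0**2 + 16*0 + sqrt(2)*0**(3/2) + 16*sqrt(2)*sqrt(0))*396 = (0 + 0 + sqrt(2)*0 + 16*sqrt(2)*0)*396 = (0 + 0 + 0 + 0)*396 = 0*396 = 0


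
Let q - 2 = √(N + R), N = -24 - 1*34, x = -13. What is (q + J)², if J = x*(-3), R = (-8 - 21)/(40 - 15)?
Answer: (205 + I*√1479)²/25 ≈ 1621.8 + 630.71*I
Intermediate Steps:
N = -58 (N = -24 - 34 = -58)
R = -29/25 ≈ -1.1600
q = 2 + I*√1479/5 (q = 2 + √(-58 - 29/25) = 2 + √(-1479/25) = 2 + I*√1479/5 ≈ 2.0 + 7.6916*I)
J = 39 (J = -13*(-3) = 39)
(q + J)² = ((2 + I*√1479/5) + 39)² = (41 + I*√1479/5)²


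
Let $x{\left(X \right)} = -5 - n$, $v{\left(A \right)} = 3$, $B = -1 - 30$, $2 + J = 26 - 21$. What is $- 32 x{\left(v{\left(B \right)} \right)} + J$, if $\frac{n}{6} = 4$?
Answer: $931$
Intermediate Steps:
$n = 24$ ($n = 6 \cdot 4 = 24$)
$J = 3$ ($J = -2 + \left(26 - 21\right) = -2 + 5 = 3$)
$B = -31$ ($B = -1 - 30 = -31$)
$x{\left(X \right)} = -29$ ($x{\left(X \right)} = -5 - 24 = -29$)
$- 32 x{\left(v{\left(B \right)} \right)} + J = \left(-32\right) \left(-29\right) + 3 = 928 + 3 = 931$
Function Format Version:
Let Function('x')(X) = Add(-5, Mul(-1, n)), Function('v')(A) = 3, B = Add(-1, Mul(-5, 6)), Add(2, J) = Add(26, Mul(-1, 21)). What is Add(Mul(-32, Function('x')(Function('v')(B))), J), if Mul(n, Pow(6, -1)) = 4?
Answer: 931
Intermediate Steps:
n = 24 (n = Mul(6, 4) = 24)
J = 3 (J = Add(-2, Add(26, Mul(-1, 21))) = Add(-2, Add(26, -21)) = Add(-2, 5) = 3)
B = -31 (B = Add(-1, -30) = -31)
Function('x')(X) = -29 (Function('x')(X) = Add(-5, Mul(-1, 24)) = Add(-5, -24) = -29)
Add(Mul(-32, Function('x')(Function('v')(B))), J) = Add(Mul(-32, -29), 3) = Add(928, 3) = 931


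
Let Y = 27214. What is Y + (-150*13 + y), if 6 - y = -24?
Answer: 25294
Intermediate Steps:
y = 30 (y = 6 - 1*(-24) = 6 + 24 = 30)
Y + (-150*13 + y) = 27214 + (-150*13 + 30) = 27214 + (-50*39 + 30) = 27214 + (-1950 + 30) = 27214 - 1920 = 25294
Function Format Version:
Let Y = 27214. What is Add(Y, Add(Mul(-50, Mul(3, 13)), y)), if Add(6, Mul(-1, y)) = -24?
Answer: 25294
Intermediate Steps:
y = 30 (y = Add(6, Mul(-1, -24)) = Add(6, 24) = 30)
Add(Y, Add(Mul(-50, Mul(3, 13)), y)) = Add(27214, Add(Mul(-50, Mul(3, 13)), 30)) = Add(27214, Add(Mul(-50, 39), 30)) = Add(27214, Add(-1950, 30)) = Add(27214, -1920) = 25294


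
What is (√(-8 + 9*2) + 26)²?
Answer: (26 + √10)² ≈ 850.44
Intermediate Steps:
(√(-8 + 9*2) + 26)² = (√(-8 + 18) + 26)² = (√10 + 26)² = (26 + √10)²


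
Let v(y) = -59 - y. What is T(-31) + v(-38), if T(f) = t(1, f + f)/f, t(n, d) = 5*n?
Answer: -656/31 ≈ -21.161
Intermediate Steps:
T(f) = 5/f (T(f) = (5*1)/f = 5/f)
T(-31) + v(-38) = 5/(-31) + (-59 - 1*(-38)) = 5*(-1/31) + (-59 + 38) = -5/31 - 21 = -656/31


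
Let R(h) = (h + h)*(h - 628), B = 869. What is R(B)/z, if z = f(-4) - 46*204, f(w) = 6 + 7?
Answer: -418858/9371 ≈ -44.697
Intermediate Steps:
f(w) = 13
R(h) = 2*h*(-628 + h) (R(h) = (2*h)*(-628 + h) = 2*h*(-628 + h))
z = -9371 (z = 13 - 46*204 = 13 - 9384 = -9371)
R(B)/z = (2*869*(-628 + 869))/(-9371) = (2*869*241)*(-1/9371) = 418858*(-1/9371) = -418858/9371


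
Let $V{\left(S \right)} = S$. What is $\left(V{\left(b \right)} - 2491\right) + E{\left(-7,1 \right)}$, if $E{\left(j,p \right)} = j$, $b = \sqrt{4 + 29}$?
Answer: $-2498 + \sqrt{33} \approx -2492.3$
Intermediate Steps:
$b = \sqrt{33} \approx 5.7446$
$\left(V{\left(b \right)} - 2491\right) + E{\left(-7,1 \right)} = \left(\sqrt{33} - 2491\right) - 7 = \left(-2491 + \sqrt{33}\right) - 7 = -2498 + \sqrt{33}$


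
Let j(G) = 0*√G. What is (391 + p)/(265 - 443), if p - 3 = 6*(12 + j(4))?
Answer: -233/89 ≈ -2.6180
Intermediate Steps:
j(G) = 0
p = 75 (p = 3 + 6*(12 + 0) = 3 + 6*12 = 3 + 72 = 75)
(391 + p)/(265 - 443) = (391 + 75)/(265 - 443) = 466/(-178) = 466*(-1/178) = -233/89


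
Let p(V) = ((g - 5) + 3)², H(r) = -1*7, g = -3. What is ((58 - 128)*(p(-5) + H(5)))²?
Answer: 1587600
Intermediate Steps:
H(r) = -7
p(V) = 25 (p(V) = ((-3 - 5) + 3)² = (-8 + 3)² = (-5)² = 25)
((58 - 128)*(p(-5) + H(5)))² = ((58 - 128)*(25 - 7))² = (-70*18)² = (-1260)² = 1587600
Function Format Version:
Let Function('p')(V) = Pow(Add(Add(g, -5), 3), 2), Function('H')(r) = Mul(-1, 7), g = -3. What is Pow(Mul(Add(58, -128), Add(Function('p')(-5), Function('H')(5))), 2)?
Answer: 1587600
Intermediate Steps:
Function('H')(r) = -7
Function('p')(V) = 25 (Function('p')(V) = Pow(Add(Add(-3, -5), 3), 2) = Pow(Add(-8, 3), 2) = Pow(-5, 2) = 25)
Pow(Mul(Add(58, -128), Add(Function('p')(-5), Function('H')(5))), 2) = Pow(Mul(Add(58, -128), Add(25, -7)), 2) = Pow(Mul(-70, 18), 2) = Pow(-1260, 2) = 1587600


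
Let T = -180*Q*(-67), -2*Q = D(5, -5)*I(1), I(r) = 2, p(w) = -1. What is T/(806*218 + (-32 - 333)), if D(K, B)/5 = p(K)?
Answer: 60300/175343 ≈ 0.34390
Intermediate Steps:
D(K, B) = -5 (D(K, B) = 5*(-1) = -5)
Q = 5 (Q = -(-5)*2/2 = -1/2*(-10) = 5)
T = 60300 (T = -180*5*(-67) = -900*(-67) = 60300)
T/(806*218 + (-32 - 333)) = 60300/(806*218 + (-32 - 333)) = 60300/(175708 - 365) = 60300/175343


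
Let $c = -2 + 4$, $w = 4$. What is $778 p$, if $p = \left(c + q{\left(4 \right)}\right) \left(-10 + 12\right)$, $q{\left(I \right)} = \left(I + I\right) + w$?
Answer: $21784$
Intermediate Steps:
$c = 2$
$q{\left(I \right)} = 4 + 2 I$ ($q{\left(I \right)} = \left(I + I\right) + 4 = 2 I + 4 = 4 + 2 I$)
$p = 28$ ($p = \left(2 + \left(4 + 2 \cdot 4\right)\right) \left(-10 + 12\right) = \left(2 + \left(4 + 8\right)\right) 2 = \left(2 + 12\right) 2 = 14 \cdot 2 = 28$)
$778 p = 778 \cdot 28 = 21784$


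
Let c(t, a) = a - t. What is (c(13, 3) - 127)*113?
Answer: -15481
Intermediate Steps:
c(t, a) = a - t
(c(13, 3) - 127)*113 = ((3 - 1*13) - 127)*113 = ((3 - 13) - 127)*113 = (-10 - 127)*113 = -137*113 = -15481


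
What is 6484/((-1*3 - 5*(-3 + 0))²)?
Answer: 1621/36 ≈ 45.028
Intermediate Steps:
6484/((-1*3 - 5*(-3 + 0))²) = 6484/((-3 - 5*(-3))²) = 6484/((-3 + 15)²) = 6484/(12²) = 6484/144 = 6484*(1/144) = 1621/36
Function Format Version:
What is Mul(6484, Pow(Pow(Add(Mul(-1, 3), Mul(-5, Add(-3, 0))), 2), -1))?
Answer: Rational(1621, 36) ≈ 45.028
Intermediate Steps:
Mul(6484, Pow(Pow(Add(Mul(-1, 3), Mul(-5, Add(-3, 0))), 2), -1)) = Mul(6484, Pow(Pow(Add(-3, Mul(-5, -3)), 2), -1)) = Mul(6484, Pow(Pow(Add(-3, 15), 2), -1)) = Mul(6484, Pow(Pow(12, 2), -1)) = Mul(6484, Pow(144, -1)) = Mul(6484, Rational(1, 144)) = Rational(1621, 36)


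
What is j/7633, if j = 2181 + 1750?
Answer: 3931/7633 ≈ 0.51500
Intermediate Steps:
j = 3931
j/7633 = 3931/7633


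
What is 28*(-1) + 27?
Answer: -1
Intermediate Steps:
28*(-1) + 27 = -28 + 27 = -1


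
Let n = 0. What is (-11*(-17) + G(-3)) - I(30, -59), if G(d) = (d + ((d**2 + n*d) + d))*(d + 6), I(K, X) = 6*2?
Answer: 184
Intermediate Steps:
I(K, X) = 12
G(d) = (6 + d)*(d**2 + 2*d) (G(d) = (d + ((d**2 + 0*d) + d))*(d + 6) = (d + ((d**2 + 0) + d))*(6 + d) = (d + (d**2 + d))*(6 + d) = (d + (d + d**2))*(6 + d) = (d**2 + 2*d)*(6 + d) = (6 + d)*(d**2 + 2*d))
(-11*(-17) + G(-3)) - I(30, -59) = (-11*(-17) - 3*(12 + (-3)**2 + 8*(-3))) - 1*12 = (187 - 3*(12 + 9 - 24)) - 12 = (187 - 3*(-3)) - 12 = (187 + 9) - 12 = 196 - 12 = 184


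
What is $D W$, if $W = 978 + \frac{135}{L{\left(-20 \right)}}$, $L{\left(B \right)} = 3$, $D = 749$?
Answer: $766227$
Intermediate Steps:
$W = 1023$ ($W = 978 + \frac{135}{3} = 978 + 135 \cdot \frac{1}{3} = 978 + 45 = 1023$)
$D W = 749 \cdot 1023 = 766227$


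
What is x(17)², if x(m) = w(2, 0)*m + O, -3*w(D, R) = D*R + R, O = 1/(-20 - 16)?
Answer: 1/1296 ≈ 0.00077160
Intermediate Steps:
O = -1/36 (O = 1/(-36) = -1/36 ≈ -0.027778)
w(D, R) = -R/3 - D*R/3 (w(D, R) = -(D*R + R)/3 = -(R + D*R)/3 = -R/3 - D*R/3)
x(m) = -1/36 (x(m) = (-⅓*0*(1 + 2))*m - 1/36 = (-⅓*0*3)*m - 1/36 = 0*m - 1/36 = 0 - 1/36 = -1/36)
x(17)² = (-1/36)² = 1/1296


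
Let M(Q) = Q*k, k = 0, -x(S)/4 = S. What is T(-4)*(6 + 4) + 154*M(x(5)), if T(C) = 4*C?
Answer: -160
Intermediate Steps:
x(S) = -4*S
M(Q) = 0 (M(Q) = Q*0 = 0)
T(-4)*(6 + 4) + 154*M(x(5)) = (4*(-4))*(6 + 4) + 154*0 = -16*10 + 0 = -160 + 0 = -160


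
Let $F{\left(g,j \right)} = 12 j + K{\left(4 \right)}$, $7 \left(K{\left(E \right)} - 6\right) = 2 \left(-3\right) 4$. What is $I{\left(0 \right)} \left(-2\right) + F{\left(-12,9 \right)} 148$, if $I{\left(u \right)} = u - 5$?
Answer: $\frac{114622}{7} \approx 16375.0$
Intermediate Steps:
$I{\left(u \right)} = -5 + u$ ($I{\left(u \right)} = u - 5 = -5 + u$)
$K{\left(E \right)} = \frac{18}{7}$ ($K{\left(E \right)} = 6 + \frac{2 \left(-3\right) 4}{7} = 6 + \frac{\left(-6\right) 4}{7} = 6 + \frac{1}{7} \left(-24\right) = 6 - \frac{24}{7} = \frac{18}{7}$)
$F{\left(g,j \right)} = \frac{18}{7} + 12 j$ ($F{\left(g,j \right)} = 12 j + \frac{18}{7} = \frac{18}{7} + 12 j$)
$I{\left(0 \right)} \left(-2\right) + F{\left(-12,9 \right)} 148 = \left(-5 + 0\right) \left(-2\right) + \left(\frac{18}{7} + 12 \cdot 9\right) 148 = \left(-5\right) \left(-2\right) + \left(\frac{18}{7} + 108\right) 148 = 10 + \frac{774}{7} \cdot 148 = 10 + \frac{114552}{7} = \frac{114622}{7}$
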